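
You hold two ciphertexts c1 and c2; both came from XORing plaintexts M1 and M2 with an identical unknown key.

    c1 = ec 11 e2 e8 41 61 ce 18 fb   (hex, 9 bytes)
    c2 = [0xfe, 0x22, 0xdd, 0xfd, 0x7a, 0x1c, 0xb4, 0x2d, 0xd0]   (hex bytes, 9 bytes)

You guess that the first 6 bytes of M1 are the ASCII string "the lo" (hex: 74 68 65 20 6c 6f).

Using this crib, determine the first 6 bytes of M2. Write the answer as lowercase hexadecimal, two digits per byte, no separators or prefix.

First, c1 ⊕ c2 = (M1 ⊕ K) ⊕ (M2 ⊕ K) = M1 ⊕ M2, so the key drops out. Then M2 = (M1 ⊕ M2) ⊕ M1 over the first 6 bytes.
byte 0: (ec XOR fe) XOR 74 = 12 XOR 74 = 66
byte 1: (11 XOR 22) XOR 68 = 33 XOR 68 = 5b
byte 2: (e2 XOR dd) XOR 65 = 3f XOR 65 = 5a
byte 3: (e8 XOR fd) XOR 20 = 15 XOR 20 = 35
byte 4: (41 XOR 7a) XOR 6c = 3b XOR 6c = 57
byte 5: (61 XOR 1c) XOR 6f = 7d XOR 6f = 12

665b5a355712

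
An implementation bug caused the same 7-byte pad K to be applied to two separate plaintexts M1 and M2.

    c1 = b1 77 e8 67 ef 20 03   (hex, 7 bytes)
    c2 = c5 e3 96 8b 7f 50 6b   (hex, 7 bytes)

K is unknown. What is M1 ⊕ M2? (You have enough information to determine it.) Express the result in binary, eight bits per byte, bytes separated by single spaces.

01110100 10010100 01111110 11101100 10010000 01110000 01101000

c1 ⊕ c2 = (M1 ⊕ K) ⊕ (M2 ⊕ K) = M1 ⊕ M2 — the shared key cancels under XOR.
byte 0: b1 ^ c5 = 74
byte 1: 77 ^ e3 = 94
byte 2: e8 ^ 96 = 7e
byte 3: 67 ^ 8b = ec
byte 4: ef ^ 7f = 90
byte 5: 20 ^ 50 = 70
byte 6: 03 ^ 6b = 68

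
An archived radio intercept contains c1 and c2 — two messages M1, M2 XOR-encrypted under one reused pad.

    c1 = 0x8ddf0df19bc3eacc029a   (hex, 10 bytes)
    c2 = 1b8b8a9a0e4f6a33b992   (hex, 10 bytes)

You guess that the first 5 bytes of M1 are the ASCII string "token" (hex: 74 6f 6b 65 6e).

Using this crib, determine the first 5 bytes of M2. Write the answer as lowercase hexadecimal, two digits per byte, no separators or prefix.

e23bec0efb

First, c1 ⊕ c2 = (M1 ⊕ K) ⊕ (M2 ⊕ K) = M1 ⊕ M2, so the key drops out. Then M2 = (M1 ⊕ M2) ⊕ M1 over the first 5 bytes.
byte 0: (8d ^ 1b) ^ 74 = 96 ^ 74 = e2
byte 1: (df ^ 8b) ^ 6f = 54 ^ 6f = 3b
byte 2: (0d ^ 8a) ^ 6b = 87 ^ 6b = ec
byte 3: (f1 ^ 9a) ^ 65 = 6b ^ 65 = 0e
byte 4: (9b ^ 0e) ^ 6e = 95 ^ 6e = fb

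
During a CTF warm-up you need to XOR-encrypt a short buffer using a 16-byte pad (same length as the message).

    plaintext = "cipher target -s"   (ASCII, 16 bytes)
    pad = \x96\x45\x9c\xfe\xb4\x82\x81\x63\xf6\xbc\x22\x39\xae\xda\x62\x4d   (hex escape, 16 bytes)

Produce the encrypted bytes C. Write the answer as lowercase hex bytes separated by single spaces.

f5 2c ec 96 d1 f0 a1 17 97 ce 45 5c da fa 4f 3e

byte 0: 01100011 XOR 10010110 = 11110101
byte 1: 01101001 XOR 01000101 = 00101100
byte 2: 01110000 XOR 10011100 = 11101100
byte 3: 01101000 XOR 11111110 = 10010110
byte 4: 01100101 XOR 10110100 = 11010001
byte 5: 01110010 XOR 10000010 = 11110000
byte 6: 00100000 XOR 10000001 = 10100001
byte 7: 01110100 XOR 01100011 = 00010111
byte 8: 01100001 XOR 11110110 = 10010111
byte 9: 01110010 XOR 10111100 = 11001110
byte 10: 01100111 XOR 00100010 = 01000101
byte 11: 01100101 XOR 00111001 = 01011100
byte 12: 01110100 XOR 10101110 = 11011010
byte 13: 00100000 XOR 11011010 = 11111010
byte 14: 00101101 XOR 01100010 = 01001111
byte 15: 01110011 XOR 01001101 = 00111110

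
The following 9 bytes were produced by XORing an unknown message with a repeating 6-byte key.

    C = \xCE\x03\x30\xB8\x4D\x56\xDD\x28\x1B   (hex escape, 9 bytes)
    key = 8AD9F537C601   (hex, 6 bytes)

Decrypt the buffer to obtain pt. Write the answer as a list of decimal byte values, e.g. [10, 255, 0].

The 6-byte key repeats, so the effective keystream is 8a d9 f5 37 c6 01 8a d9 f5.
byte 0: ce xor 8a = 44
byte 1: 03 xor d9 = da
byte 2: 30 xor f5 = c5
byte 3: b8 xor 37 = 8f
byte 4: 4d xor c6 = 8b
byte 5: 56 xor 01 = 57
byte 6: dd xor 8a = 57
byte 7: 28 xor d9 = f1
byte 8: 1b xor f5 = ee

[68, 218, 197, 143, 139, 87, 87, 241, 238]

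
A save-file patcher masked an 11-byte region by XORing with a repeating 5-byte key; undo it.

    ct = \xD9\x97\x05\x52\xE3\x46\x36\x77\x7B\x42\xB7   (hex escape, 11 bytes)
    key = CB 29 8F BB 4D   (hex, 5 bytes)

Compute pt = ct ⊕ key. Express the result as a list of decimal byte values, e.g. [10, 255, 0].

The 5-byte key repeats, so the effective keystream is cb 29 8f bb 4d cb 29 8f bb 4d cb.
byte 0: 11011001 ^ 11001011 = 00010010
byte 1: 10010111 ^ 00101001 = 10111110
byte 2: 00000101 ^ 10001111 = 10001010
byte 3: 01010010 ^ 10111011 = 11101001
byte 4: 11100011 ^ 01001101 = 10101110
byte 5: 01000110 ^ 11001011 = 10001101
byte 6: 00110110 ^ 00101001 = 00011111
byte 7: 01110111 ^ 10001111 = 11111000
byte 8: 01111011 ^ 10111011 = 11000000
byte 9: 01000010 ^ 01001101 = 00001111
byte 10: 10110111 ^ 11001011 = 01111100

[18, 190, 138, 233, 174, 141, 31, 248, 192, 15, 124]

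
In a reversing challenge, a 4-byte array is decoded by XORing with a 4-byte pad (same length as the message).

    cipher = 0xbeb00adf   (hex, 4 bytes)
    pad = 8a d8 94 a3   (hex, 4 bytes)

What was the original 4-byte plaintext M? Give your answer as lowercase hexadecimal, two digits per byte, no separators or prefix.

34689e7c

10111110 ⊕ 10001010 = 00110100
10110000 ⊕ 11011000 = 01101000
00001010 ⊕ 10010100 = 10011110
11011111 ⊕ 10100011 = 01111100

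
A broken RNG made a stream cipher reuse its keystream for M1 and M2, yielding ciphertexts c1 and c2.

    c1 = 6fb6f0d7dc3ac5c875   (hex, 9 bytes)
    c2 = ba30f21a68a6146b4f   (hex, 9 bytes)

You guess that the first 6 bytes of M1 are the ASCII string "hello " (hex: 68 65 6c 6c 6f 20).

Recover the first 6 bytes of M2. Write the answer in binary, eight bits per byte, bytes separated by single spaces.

10111101 11100011 01101110 10100001 11011011 10111100

First, c1 ⊕ c2 = (M1 ⊕ K) ⊕ (M2 ⊕ K) = M1 ⊕ M2, so the key drops out. Then M2 = (M1 ⊕ M2) ⊕ M1 over the first 6 bytes.
byte 0: (6f XOR ba) XOR 68 = d5 XOR 68 = bd
byte 1: (b6 XOR 30) XOR 65 = 86 XOR 65 = e3
byte 2: (f0 XOR f2) XOR 6c = 02 XOR 6c = 6e
byte 3: (d7 XOR 1a) XOR 6c = cd XOR 6c = a1
byte 4: (dc XOR 68) XOR 6f = b4 XOR 6f = db
byte 5: (3a XOR a6) XOR 20 = 9c XOR 20 = bc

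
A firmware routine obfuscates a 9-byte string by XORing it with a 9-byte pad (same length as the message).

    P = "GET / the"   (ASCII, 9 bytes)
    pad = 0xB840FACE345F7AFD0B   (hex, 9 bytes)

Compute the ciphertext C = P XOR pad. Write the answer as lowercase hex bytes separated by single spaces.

ff 05 ae ee 1b 7f 0e 95 6e

XOR is its own inverse, so applying the key byte-wise gives the result directly.
byte 0: 01000111 ^ 10111000 = 11111111
byte 1: 01000101 ^ 01000000 = 00000101
byte 2: 01010100 ^ 11111010 = 10101110
byte 3: 00100000 ^ 11001110 = 11101110
byte 4: 00101111 ^ 00110100 = 00011011
byte 5: 00100000 ^ 01011111 = 01111111
byte 6: 01110100 ^ 01111010 = 00001110
byte 7: 01101000 ^ 11111101 = 10010101
byte 8: 01100101 ^ 00001011 = 01101110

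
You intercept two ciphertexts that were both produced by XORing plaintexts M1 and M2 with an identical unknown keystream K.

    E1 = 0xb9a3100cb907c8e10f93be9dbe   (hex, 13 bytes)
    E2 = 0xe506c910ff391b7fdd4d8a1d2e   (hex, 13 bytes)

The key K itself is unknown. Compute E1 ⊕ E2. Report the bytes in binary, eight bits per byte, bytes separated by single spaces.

E1 ⊕ E2 = (M1 ⊕ K) ⊕ (M2 ⊕ K) = M1 ⊕ M2 — the shared key cancels under XOR.
b9 ⊕ e5 = 5c
a3 ⊕ 06 = a5
10 ⊕ c9 = d9
0c ⊕ 10 = 1c
b9 ⊕ ff = 46
07 ⊕ 39 = 3e
c8 ⊕ 1b = d3
e1 ⊕ 7f = 9e
0f ⊕ dd = d2
93 ⊕ 4d = de
be ⊕ 8a = 34
9d ⊕ 1d = 80
be ⊕ 2e = 90

01011100 10100101 11011001 00011100 01000110 00111110 11010011 10011110 11010010 11011110 00110100 10000000 10010000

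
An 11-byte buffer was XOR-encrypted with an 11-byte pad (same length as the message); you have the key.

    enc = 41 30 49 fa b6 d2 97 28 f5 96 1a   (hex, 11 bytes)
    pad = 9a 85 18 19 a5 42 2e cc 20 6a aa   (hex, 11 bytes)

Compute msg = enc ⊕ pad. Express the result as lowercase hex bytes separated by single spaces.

db b5 51 e3 13 90 b9 e4 d5 fc b0

XOR is its own inverse, so applying the key byte-wise gives the result directly.
41 ⊕ 9a = db
30 ⊕ 85 = b5
49 ⊕ 18 = 51
fa ⊕ 19 = e3
b6 ⊕ a5 = 13
d2 ⊕ 42 = 90
97 ⊕ 2e = b9
28 ⊕ cc = e4
f5 ⊕ 20 = d5
96 ⊕ 6a = fc
1a ⊕ aa = b0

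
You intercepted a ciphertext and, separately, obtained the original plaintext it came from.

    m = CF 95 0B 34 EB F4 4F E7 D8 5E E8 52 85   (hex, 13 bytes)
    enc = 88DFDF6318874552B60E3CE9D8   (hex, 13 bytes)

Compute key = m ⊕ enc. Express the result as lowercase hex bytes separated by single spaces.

47 4a d4 57 f3 73 0a b5 6e 50 d4 bb 5d

Since enc = m ⊕ key, XORing both sides with m gives key = m ⊕ enc.
207 ⊕ 136 =  71
149 ⊕ 223 =  74
 11 ⊕ 223 = 212
 52 ⊕  99 =  87
235 ⊕  24 = 243
244 ⊕ 135 = 115
 79 ⊕  69 =  10
231 ⊕  82 = 181
216 ⊕ 182 = 110
 94 ⊕  14 =  80
232 ⊕  60 = 212
 82 ⊕ 233 = 187
133 ⊕ 216 =  93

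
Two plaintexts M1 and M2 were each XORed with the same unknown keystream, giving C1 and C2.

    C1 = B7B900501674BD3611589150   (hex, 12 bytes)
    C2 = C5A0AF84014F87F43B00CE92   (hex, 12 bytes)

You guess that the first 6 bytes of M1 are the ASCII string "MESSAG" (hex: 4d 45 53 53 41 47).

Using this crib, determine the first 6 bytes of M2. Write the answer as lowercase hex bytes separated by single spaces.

3f 5c fc 87 56 7c

First, C1 ⊕ C2 = (M1 ⊕ K) ⊕ (M2 ⊕ K) = M1 ⊕ M2, so the key drops out. Then M2 = (M1 ⊕ M2) ⊕ M1 over the first 6 bytes.
byte 0: (b7 ^ c5) ^ 4d = 72 ^ 4d = 3f
byte 1: (b9 ^ a0) ^ 45 = 19 ^ 45 = 5c
byte 2: (00 ^ af) ^ 53 = af ^ 53 = fc
byte 3: (50 ^ 84) ^ 53 = d4 ^ 53 = 87
byte 4: (16 ^ 01) ^ 41 = 17 ^ 41 = 56
byte 5: (74 ^ 4f) ^ 47 = 3b ^ 47 = 7c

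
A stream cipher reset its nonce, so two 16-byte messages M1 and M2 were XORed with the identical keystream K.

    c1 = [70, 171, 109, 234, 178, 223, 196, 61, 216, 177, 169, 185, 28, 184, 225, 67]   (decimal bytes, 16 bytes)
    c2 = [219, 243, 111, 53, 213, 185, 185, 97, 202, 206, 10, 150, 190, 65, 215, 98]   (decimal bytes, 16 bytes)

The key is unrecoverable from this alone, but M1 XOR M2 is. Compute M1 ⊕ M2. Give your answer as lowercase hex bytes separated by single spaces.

c1 ⊕ c2 = (M1 ⊕ K) ⊕ (M2 ⊕ K) = M1 ⊕ M2 — the shared key cancels under XOR.
 70 ⊕ 219 = 157
171 ⊕ 243 =  88
109 ⊕ 111 =   2
234 ⊕  53 = 223
178 ⊕ 213 = 103
223 ⊕ 185 = 102
196 ⊕ 185 = 125
 61 ⊕  97 =  92
216 ⊕ 202 =  18
177 ⊕ 206 = 127
169 ⊕  10 = 163
185 ⊕ 150 =  47
 28 ⊕ 190 = 162
184 ⊕  65 = 249
225 ⊕ 215 =  54
 67 ⊕  98 =  33

9d 58 02 df 67 66 7d 5c 12 7f a3 2f a2 f9 36 21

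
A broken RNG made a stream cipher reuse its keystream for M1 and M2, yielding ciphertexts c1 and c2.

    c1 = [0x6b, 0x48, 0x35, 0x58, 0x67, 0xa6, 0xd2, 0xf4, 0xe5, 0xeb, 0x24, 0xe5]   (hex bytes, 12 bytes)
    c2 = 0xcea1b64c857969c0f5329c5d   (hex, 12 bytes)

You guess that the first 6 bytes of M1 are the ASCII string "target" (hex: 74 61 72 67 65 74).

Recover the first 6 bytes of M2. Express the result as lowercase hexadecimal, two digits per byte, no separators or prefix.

First, c1 ⊕ c2 = (M1 ⊕ K) ⊕ (M2 ⊕ K) = M1 ⊕ M2, so the key drops out. Then M2 = (M1 ⊕ M2) ⊕ M1 over the first 6 bytes.
byte 0: (6b ⊕ ce) ⊕ 74 = a5 ⊕ 74 = d1
byte 1: (48 ⊕ a1) ⊕ 61 = e9 ⊕ 61 = 88
byte 2: (35 ⊕ b6) ⊕ 72 = 83 ⊕ 72 = f1
byte 3: (58 ⊕ 4c) ⊕ 67 = 14 ⊕ 67 = 73
byte 4: (67 ⊕ 85) ⊕ 65 = e2 ⊕ 65 = 87
byte 5: (a6 ⊕ 79) ⊕ 74 = df ⊕ 74 = ab

d188f17387ab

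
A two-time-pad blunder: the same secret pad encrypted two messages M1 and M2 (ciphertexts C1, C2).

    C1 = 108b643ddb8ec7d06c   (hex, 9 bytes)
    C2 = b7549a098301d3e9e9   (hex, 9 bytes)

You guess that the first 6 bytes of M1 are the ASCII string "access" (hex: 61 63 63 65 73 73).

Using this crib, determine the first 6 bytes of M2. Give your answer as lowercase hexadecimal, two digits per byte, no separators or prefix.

c6bc9d512bfc

First, C1 ⊕ C2 = (M1 ⊕ K) ⊕ (M2 ⊕ K) = M1 ⊕ M2, so the key drops out. Then M2 = (M1 ⊕ M2) ⊕ M1 over the first 6 bytes.
byte 0: (10 ^ b7) ^ 61 = a7 ^ 61 = c6
byte 1: (8b ^ 54) ^ 63 = df ^ 63 = bc
byte 2: (64 ^ 9a) ^ 63 = fe ^ 63 = 9d
byte 3: (3d ^ 09) ^ 65 = 34 ^ 65 = 51
byte 4: (db ^ 83) ^ 73 = 58 ^ 73 = 2b
byte 5: (8e ^ 01) ^ 73 = 8f ^ 73 = fc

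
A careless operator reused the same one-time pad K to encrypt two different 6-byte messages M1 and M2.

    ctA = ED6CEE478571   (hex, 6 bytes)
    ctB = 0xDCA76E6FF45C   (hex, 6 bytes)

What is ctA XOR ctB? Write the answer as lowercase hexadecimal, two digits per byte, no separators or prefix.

31cb8028712d

ctA ⊕ ctB = (M1 ⊕ K) ⊕ (M2 ⊕ K) = M1 ⊕ M2 — the shared key cancels under XOR.
ed ⊕ dc = 31
6c ⊕ a7 = cb
ee ⊕ 6e = 80
47 ⊕ 6f = 28
85 ⊕ f4 = 71
71 ⊕ 5c = 2d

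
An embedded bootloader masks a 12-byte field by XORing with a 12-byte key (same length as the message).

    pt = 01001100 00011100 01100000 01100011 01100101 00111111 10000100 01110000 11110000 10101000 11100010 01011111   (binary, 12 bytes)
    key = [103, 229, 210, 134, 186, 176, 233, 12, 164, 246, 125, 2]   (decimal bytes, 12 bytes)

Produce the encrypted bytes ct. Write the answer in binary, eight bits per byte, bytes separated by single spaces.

00101011 11111001 10110010 11100101 11011111 10001111 01101101 01111100 01010100 01011110 10011111 01011101

XOR is its own inverse, so applying the key byte-wise gives the result directly.
4c ^ 67 = 2b
1c ^ e5 = f9
60 ^ d2 = b2
63 ^ 86 = e5
65 ^ ba = df
3f ^ b0 = 8f
84 ^ e9 = 6d
70 ^ 0c = 7c
f0 ^ a4 = 54
a8 ^ f6 = 5e
e2 ^ 7d = 9f
5f ^ 02 = 5d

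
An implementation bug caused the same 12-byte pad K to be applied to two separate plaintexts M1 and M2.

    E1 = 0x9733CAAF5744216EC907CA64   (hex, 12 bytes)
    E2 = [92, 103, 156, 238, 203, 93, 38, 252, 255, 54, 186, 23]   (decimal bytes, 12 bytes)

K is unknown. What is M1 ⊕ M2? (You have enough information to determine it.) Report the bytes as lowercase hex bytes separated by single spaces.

cb 54 56 41 9c 19 07 92 36 31 70 73

E1 ⊕ E2 = (M1 ⊕ K) ⊕ (M2 ⊕ K) = M1 ⊕ M2 — the shared key cancels under XOR.
97 ⊕ 5c = cb
33 ⊕ 67 = 54
ca ⊕ 9c = 56
af ⊕ ee = 41
57 ⊕ cb = 9c
44 ⊕ 5d = 19
21 ⊕ 26 = 07
6e ⊕ fc = 92
c9 ⊕ ff = 36
07 ⊕ 36 = 31
ca ⊕ ba = 70
64 ⊕ 17 = 73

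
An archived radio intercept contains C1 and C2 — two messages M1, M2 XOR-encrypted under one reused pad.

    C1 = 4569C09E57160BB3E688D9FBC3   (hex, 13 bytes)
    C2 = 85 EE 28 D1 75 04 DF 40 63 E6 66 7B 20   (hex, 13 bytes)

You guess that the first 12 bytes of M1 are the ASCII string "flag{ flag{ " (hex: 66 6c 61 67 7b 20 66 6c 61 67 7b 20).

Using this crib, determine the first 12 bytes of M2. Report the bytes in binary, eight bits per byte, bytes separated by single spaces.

First, C1 ⊕ C2 = (M1 ⊕ K) ⊕ (M2 ⊕ K) = M1 ⊕ M2, so the key drops out. Then M2 = (M1 ⊕ M2) ⊕ M1 over the first 12 bytes.
byte 0: (45 XOR 85) XOR 66 = c0 XOR 66 = a6
byte 1: (69 XOR ee) XOR 6c = 87 XOR 6c = eb
byte 2: (c0 XOR 28) XOR 61 = e8 XOR 61 = 89
byte 3: (9e XOR d1) XOR 67 = 4f XOR 67 = 28
byte 4: (57 XOR 75) XOR 7b = 22 XOR 7b = 59
byte 5: (16 XOR 04) XOR 20 = 12 XOR 20 = 32
byte 6: (0b XOR df) XOR 66 = d4 XOR 66 = b2
byte 7: (b3 XOR 40) XOR 6c = f3 XOR 6c = 9f
byte 8: (e6 XOR 63) XOR 61 = 85 XOR 61 = e4
byte 9: (88 XOR e6) XOR 67 = 6e XOR 67 = 09
byte 10: (d9 XOR 66) XOR 7b = bf XOR 7b = c4
byte 11: (fb XOR 7b) XOR 20 = 80 XOR 20 = a0

10100110 11101011 10001001 00101000 01011001 00110010 10110010 10011111 11100100 00001001 11000100 10100000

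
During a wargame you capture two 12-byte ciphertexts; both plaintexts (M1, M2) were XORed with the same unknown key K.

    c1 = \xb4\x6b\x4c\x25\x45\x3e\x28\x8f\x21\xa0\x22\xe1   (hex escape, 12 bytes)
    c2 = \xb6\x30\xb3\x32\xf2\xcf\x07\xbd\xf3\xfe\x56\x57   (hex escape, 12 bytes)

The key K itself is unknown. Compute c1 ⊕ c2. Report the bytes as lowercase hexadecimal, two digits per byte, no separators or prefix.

c1 ⊕ c2 = (M1 ⊕ K) ⊕ (M2 ⊕ K) = M1 ⊕ M2 — the shared key cancels under XOR.
b4 ^ b6 = 02
6b ^ 30 = 5b
4c ^ b3 = ff
25 ^ 32 = 17
45 ^ f2 = b7
3e ^ cf = f1
28 ^ 07 = 2f
8f ^ bd = 32
21 ^ f3 = d2
a0 ^ fe = 5e
22 ^ 56 = 74
e1 ^ 57 = b6

025bff17b7f12f32d25e74b6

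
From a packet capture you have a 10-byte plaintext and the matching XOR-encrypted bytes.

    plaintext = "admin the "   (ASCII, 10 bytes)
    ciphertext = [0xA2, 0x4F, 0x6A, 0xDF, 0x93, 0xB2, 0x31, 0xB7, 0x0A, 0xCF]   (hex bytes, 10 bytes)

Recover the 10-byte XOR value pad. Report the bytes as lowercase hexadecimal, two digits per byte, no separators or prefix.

Since ciphertext = plaintext ⊕ pad, XORing both sides with plaintext gives pad = plaintext ⊕ ciphertext.
byte 0: 61 xor a2 = c3
byte 1: 64 xor 4f = 2b
byte 2: 6d xor 6a = 07
byte 3: 69 xor df = b6
byte 4: 6e xor 93 = fd
byte 5: 20 xor b2 = 92
byte 6: 74 xor 31 = 45
byte 7: 68 xor b7 = df
byte 8: 65 xor 0a = 6f
byte 9: 20 xor cf = ef

c32b07b6fd9245df6fef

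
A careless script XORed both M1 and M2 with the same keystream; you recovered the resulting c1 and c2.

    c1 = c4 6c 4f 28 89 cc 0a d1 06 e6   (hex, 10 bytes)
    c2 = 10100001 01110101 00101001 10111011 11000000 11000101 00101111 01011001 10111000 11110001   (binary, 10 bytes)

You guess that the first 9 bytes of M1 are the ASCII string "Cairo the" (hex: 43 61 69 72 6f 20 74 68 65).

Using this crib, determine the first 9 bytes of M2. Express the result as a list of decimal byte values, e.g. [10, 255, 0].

First, c1 ⊕ c2 = (M1 ⊕ K) ⊕ (M2 ⊕ K) = M1 ⊕ M2, so the key drops out. Then M2 = (M1 ⊕ M2) ⊕ M1 over the first 9 bytes.
byte 0: (c4 xor a1) xor 43 = 65 xor 43 = 26
byte 1: (6c xor 75) xor 61 = 19 xor 61 = 78
byte 2: (4f xor 29) xor 69 = 66 xor 69 = 0f
byte 3: (28 xor bb) xor 72 = 93 xor 72 = e1
byte 4: (89 xor c0) xor 6f = 49 xor 6f = 26
byte 5: (cc xor c5) xor 20 = 09 xor 20 = 29
byte 6: (0a xor 2f) xor 74 = 25 xor 74 = 51
byte 7: (d1 xor 59) xor 68 = 88 xor 68 = e0
byte 8: (06 xor b8) xor 65 = be xor 65 = db

[38, 120, 15, 225, 38, 41, 81, 224, 219]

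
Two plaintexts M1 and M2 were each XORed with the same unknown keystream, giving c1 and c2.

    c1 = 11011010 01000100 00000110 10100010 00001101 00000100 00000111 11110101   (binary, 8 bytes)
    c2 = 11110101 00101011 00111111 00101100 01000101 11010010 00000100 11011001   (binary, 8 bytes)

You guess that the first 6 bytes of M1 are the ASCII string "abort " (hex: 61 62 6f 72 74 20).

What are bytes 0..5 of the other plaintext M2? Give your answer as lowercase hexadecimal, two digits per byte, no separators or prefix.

First, c1 ⊕ c2 = (M1 ⊕ K) ⊕ (M2 ⊕ K) = M1 ⊕ M2, so the key drops out. Then M2 = (M1 ⊕ M2) ⊕ M1 over the first 6 bytes.
byte 0: (da ^ f5) ^ 61 = 2f ^ 61 = 4e
byte 1: (44 ^ 2b) ^ 62 = 6f ^ 62 = 0d
byte 2: (06 ^ 3f) ^ 6f = 39 ^ 6f = 56
byte 3: (a2 ^ 2c) ^ 72 = 8e ^ 72 = fc
byte 4: (0d ^ 45) ^ 74 = 48 ^ 74 = 3c
byte 5: (04 ^ d2) ^ 20 = d6 ^ 20 = f6

4e0d56fc3cf6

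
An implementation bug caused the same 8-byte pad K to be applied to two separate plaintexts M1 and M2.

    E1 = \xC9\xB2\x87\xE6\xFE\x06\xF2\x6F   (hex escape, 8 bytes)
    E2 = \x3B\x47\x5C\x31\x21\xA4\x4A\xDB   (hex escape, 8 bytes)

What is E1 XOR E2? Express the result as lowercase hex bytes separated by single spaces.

E1 ⊕ E2 = (M1 ⊕ K) ⊕ (M2 ⊕ K) = M1 ⊕ M2 — the shared key cancels under XOR.
byte 0: c9 XOR 3b = f2
byte 1: b2 XOR 47 = f5
byte 2: 87 XOR 5c = db
byte 3: e6 XOR 31 = d7
byte 4: fe XOR 21 = df
byte 5: 06 XOR a4 = a2
byte 6: f2 XOR 4a = b8
byte 7: 6f XOR db = b4

f2 f5 db d7 df a2 b8 b4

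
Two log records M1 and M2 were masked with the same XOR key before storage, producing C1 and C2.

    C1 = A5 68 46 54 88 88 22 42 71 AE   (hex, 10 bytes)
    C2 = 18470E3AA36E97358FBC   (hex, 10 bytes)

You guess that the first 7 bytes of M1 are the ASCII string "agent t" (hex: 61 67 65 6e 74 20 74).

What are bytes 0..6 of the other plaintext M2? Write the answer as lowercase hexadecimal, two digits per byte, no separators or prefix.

First, C1 ⊕ C2 = (M1 ⊕ K) ⊕ (M2 ⊕ K) = M1 ⊕ M2, so the key drops out. Then M2 = (M1 ⊕ M2) ⊕ M1 over the first 7 bytes.
byte 0: (a5 XOR 18) XOR 61 = bd XOR 61 = dc
byte 1: (68 XOR 47) XOR 67 = 2f XOR 67 = 48
byte 2: (46 XOR 0e) XOR 65 = 48 XOR 65 = 2d
byte 3: (54 XOR 3a) XOR 6e = 6e XOR 6e = 00
byte 4: (88 XOR a3) XOR 74 = 2b XOR 74 = 5f
byte 5: (88 XOR 6e) XOR 20 = e6 XOR 20 = c6
byte 6: (22 XOR 97) XOR 74 = b5 XOR 74 = c1

dc482d005fc6c1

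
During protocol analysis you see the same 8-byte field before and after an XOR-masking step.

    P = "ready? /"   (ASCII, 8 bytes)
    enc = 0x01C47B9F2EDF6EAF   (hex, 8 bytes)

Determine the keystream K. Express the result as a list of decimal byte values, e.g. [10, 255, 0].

[115, 161, 26, 251, 87, 224, 78, 128]

Since enc = P ⊕ K, XORing both sides with P gives K = P ⊕ enc.
byte 0: 114 ^   1 = 115
byte 1: 101 ^ 196 = 161
byte 2:  97 ^ 123 =  26
byte 3: 100 ^ 159 = 251
byte 4: 121 ^  46 =  87
byte 5:  63 ^ 223 = 224
byte 6:  32 ^ 110 =  78
byte 7:  47 ^ 175 = 128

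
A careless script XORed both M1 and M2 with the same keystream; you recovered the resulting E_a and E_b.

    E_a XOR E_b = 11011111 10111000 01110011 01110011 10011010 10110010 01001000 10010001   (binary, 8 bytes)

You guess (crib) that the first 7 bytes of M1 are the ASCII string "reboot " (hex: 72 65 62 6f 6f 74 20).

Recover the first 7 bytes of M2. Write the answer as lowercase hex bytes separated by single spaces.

ad dd 11 1c f5 c6 68

Since E_a ⊕ E_b = M1 ⊕ M2, XORing with the guessed M1 bytes yields the corresponding M2 bytes: M2 = (E_a ⊕ E_b) ⊕ M1.
byte 0: 223 ⊕ 114 = 173
byte 1: 184 ⊕ 101 = 221
byte 2: 115 ⊕  98 =  17
byte 3: 115 ⊕ 111 =  28
byte 4: 154 ⊕ 111 = 245
byte 5: 178 ⊕ 116 = 198
byte 6:  72 ⊕  32 = 104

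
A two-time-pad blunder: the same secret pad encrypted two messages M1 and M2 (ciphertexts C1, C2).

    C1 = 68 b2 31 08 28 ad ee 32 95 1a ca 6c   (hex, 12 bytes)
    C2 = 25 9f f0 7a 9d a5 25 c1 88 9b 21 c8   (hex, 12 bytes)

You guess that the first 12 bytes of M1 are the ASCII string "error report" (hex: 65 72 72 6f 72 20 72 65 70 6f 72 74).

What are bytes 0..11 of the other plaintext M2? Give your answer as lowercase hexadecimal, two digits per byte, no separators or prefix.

First, C1 ⊕ C2 = (M1 ⊕ K) ⊕ (M2 ⊕ K) = M1 ⊕ M2, so the key drops out. Then M2 = (M1 ⊕ M2) ⊕ M1 over the first 12 bytes.
byte 0: (68 xor 25) xor 65 = 4d xor 65 = 28
byte 1: (b2 xor 9f) xor 72 = 2d xor 72 = 5f
byte 2: (31 xor f0) xor 72 = c1 xor 72 = b3
byte 3: (08 xor 7a) xor 6f = 72 xor 6f = 1d
byte 4: (28 xor 9d) xor 72 = b5 xor 72 = c7
byte 5: (ad xor a5) xor 20 = 08 xor 20 = 28
byte 6: (ee xor 25) xor 72 = cb xor 72 = b9
byte 7: (32 xor c1) xor 65 = f3 xor 65 = 96
byte 8: (95 xor 88) xor 70 = 1d xor 70 = 6d
byte 9: (1a xor 9b) xor 6f = 81 xor 6f = ee
byte 10: (ca xor 21) xor 72 = eb xor 72 = 99
byte 11: (6c xor c8) xor 74 = a4 xor 74 = d0

285fb31dc728b9966dee99d0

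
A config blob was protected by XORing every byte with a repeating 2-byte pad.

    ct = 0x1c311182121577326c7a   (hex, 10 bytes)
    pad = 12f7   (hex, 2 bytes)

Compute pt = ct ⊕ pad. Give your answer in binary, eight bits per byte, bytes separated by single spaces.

The 2-byte key repeats, so the effective keystream is 12 f7 12 f7 12 f7 12 f7 12 f7.
byte 0:  28 ⊕  18 =  14
byte 1:  49 ⊕ 247 = 198
byte 2:  17 ⊕  18 =   3
byte 3: 130 ⊕ 247 = 117
byte 4:  18 ⊕  18 =   0
byte 5:  21 ⊕ 247 = 226
byte 6: 119 ⊕  18 = 101
byte 7:  50 ⊕ 247 = 197
byte 8: 108 ⊕  18 = 126
byte 9: 122 ⊕ 247 = 141

00001110 11000110 00000011 01110101 00000000 11100010 01100101 11000101 01111110 10001101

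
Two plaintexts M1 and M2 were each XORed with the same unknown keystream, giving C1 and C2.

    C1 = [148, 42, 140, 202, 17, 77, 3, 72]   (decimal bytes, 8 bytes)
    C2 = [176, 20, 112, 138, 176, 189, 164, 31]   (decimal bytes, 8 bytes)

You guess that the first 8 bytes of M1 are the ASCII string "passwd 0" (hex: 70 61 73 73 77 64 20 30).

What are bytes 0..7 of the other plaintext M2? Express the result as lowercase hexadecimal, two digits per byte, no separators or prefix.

First, C1 ⊕ C2 = (M1 ⊕ K) ⊕ (M2 ⊕ K) = M1 ⊕ M2, so the key drops out. Then M2 = (M1 ⊕ M2) ⊕ M1 over the first 8 bytes.
byte 0: (94 ^ b0) ^ 70 = 24 ^ 70 = 54
byte 1: (2a ^ 14) ^ 61 = 3e ^ 61 = 5f
byte 2: (8c ^ 70) ^ 73 = fc ^ 73 = 8f
byte 3: (ca ^ 8a) ^ 73 = 40 ^ 73 = 33
byte 4: (11 ^ b0) ^ 77 = a1 ^ 77 = d6
byte 5: (4d ^ bd) ^ 64 = f0 ^ 64 = 94
byte 6: (03 ^ a4) ^ 20 = a7 ^ 20 = 87
byte 7: (48 ^ 1f) ^ 30 = 57 ^ 30 = 67

545f8f33d6948767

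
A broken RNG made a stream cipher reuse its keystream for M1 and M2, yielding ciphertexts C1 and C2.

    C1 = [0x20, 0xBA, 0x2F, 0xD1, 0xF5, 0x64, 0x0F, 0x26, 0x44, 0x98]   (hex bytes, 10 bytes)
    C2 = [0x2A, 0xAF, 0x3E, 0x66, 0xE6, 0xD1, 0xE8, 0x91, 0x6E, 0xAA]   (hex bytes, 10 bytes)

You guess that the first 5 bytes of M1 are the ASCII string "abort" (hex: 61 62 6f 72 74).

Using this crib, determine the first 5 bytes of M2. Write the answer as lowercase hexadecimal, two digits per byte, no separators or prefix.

6b777ec567

First, C1 ⊕ C2 = (M1 ⊕ K) ⊕ (M2 ⊕ K) = M1 ⊕ M2, so the key drops out. Then M2 = (M1 ⊕ M2) ⊕ M1 over the first 5 bytes.
byte 0: (20 ⊕ 2a) ⊕ 61 = 0a ⊕ 61 = 6b
byte 1: (ba ⊕ af) ⊕ 62 = 15 ⊕ 62 = 77
byte 2: (2f ⊕ 3e) ⊕ 6f = 11 ⊕ 6f = 7e
byte 3: (d1 ⊕ 66) ⊕ 72 = b7 ⊕ 72 = c5
byte 4: (f5 ⊕ e6) ⊕ 74 = 13 ⊕ 74 = 67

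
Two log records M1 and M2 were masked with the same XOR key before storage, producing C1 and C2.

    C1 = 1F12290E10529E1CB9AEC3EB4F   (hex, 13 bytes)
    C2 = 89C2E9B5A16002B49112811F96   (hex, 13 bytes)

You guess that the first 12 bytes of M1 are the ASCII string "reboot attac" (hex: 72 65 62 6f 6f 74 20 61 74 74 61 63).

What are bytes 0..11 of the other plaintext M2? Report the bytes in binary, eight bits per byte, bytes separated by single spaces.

11100100 10110101 10100010 11010100 11011110 01000110 10111100 11001001 01011100 11001000 00100011 10010111

First, C1 ⊕ C2 = (M1 ⊕ K) ⊕ (M2 ⊕ K) = M1 ⊕ M2, so the key drops out. Then M2 = (M1 ⊕ M2) ⊕ M1 over the first 12 bytes.
byte 0: (1f ^ 89) ^ 72 = 96 ^ 72 = e4
byte 1: (12 ^ c2) ^ 65 = d0 ^ 65 = b5
byte 2: (29 ^ e9) ^ 62 = c0 ^ 62 = a2
byte 3: (0e ^ b5) ^ 6f = bb ^ 6f = d4
byte 4: (10 ^ a1) ^ 6f = b1 ^ 6f = de
byte 5: (52 ^ 60) ^ 74 = 32 ^ 74 = 46
byte 6: (9e ^ 02) ^ 20 = 9c ^ 20 = bc
byte 7: (1c ^ b4) ^ 61 = a8 ^ 61 = c9
byte 8: (b9 ^ 91) ^ 74 = 28 ^ 74 = 5c
byte 9: (ae ^ 12) ^ 74 = bc ^ 74 = c8
byte 10: (c3 ^ 81) ^ 61 = 42 ^ 61 = 23
byte 11: (eb ^ 1f) ^ 63 = f4 ^ 63 = 97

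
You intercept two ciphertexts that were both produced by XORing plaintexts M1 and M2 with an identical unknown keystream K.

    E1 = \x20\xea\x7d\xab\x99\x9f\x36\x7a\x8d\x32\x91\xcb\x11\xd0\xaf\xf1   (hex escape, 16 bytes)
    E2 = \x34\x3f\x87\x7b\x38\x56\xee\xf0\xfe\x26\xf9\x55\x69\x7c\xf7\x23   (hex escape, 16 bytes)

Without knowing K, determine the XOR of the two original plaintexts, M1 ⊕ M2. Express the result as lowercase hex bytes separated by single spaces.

E1 ⊕ E2 = (M1 ⊕ K) ⊕ (M2 ⊕ K) = M1 ⊕ M2 — the shared key cancels under XOR.
20 xor 34 = 14
ea xor 3f = d5
7d xor 87 = fa
ab xor 7b = d0
99 xor 38 = a1
9f xor 56 = c9
36 xor ee = d8
7a xor f0 = 8a
8d xor fe = 73
32 xor 26 = 14
91 xor f9 = 68
cb xor 55 = 9e
11 xor 69 = 78
d0 xor 7c = ac
af xor f7 = 58
f1 xor 23 = d2

14 d5 fa d0 a1 c9 d8 8a 73 14 68 9e 78 ac 58 d2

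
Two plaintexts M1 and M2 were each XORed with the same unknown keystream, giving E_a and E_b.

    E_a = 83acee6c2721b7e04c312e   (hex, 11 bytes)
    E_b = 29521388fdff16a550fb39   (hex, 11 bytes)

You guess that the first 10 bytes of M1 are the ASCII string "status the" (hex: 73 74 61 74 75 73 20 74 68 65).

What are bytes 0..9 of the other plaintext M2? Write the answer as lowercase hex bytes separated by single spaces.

First, E_a ⊕ E_b = (M1 ⊕ K) ⊕ (M2 ⊕ K) = M1 ⊕ M2, so the key drops out. Then M2 = (M1 ⊕ M2) ⊕ M1 over the first 10 bytes.
byte 0: (83 ⊕ 29) ⊕ 73 = aa ⊕ 73 = d9
byte 1: (ac ⊕ 52) ⊕ 74 = fe ⊕ 74 = 8a
byte 2: (ee ⊕ 13) ⊕ 61 = fd ⊕ 61 = 9c
byte 3: (6c ⊕ 88) ⊕ 74 = e4 ⊕ 74 = 90
byte 4: (27 ⊕ fd) ⊕ 75 = da ⊕ 75 = af
byte 5: (21 ⊕ ff) ⊕ 73 = de ⊕ 73 = ad
byte 6: (b7 ⊕ 16) ⊕ 20 = a1 ⊕ 20 = 81
byte 7: (e0 ⊕ a5) ⊕ 74 = 45 ⊕ 74 = 31
byte 8: (4c ⊕ 50) ⊕ 68 = 1c ⊕ 68 = 74
byte 9: (31 ⊕ fb) ⊕ 65 = ca ⊕ 65 = af

d9 8a 9c 90 af ad 81 31 74 af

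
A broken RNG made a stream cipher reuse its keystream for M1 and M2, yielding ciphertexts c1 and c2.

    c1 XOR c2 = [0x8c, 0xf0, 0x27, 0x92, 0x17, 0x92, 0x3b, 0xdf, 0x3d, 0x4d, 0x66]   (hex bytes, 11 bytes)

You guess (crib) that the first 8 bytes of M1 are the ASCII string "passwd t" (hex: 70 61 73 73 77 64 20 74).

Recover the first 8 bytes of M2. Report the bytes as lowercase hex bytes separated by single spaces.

fc 91 54 e1 60 f6 1b ab

Since c1 ⊕ c2 = M1 ⊕ M2, XORing with the guessed M1 bytes yields the corresponding M2 bytes: M2 = (c1 ⊕ c2) ⊕ M1.
140 XOR 112 = 252
240 XOR  97 = 145
 39 XOR 115 =  84
146 XOR 115 = 225
 23 XOR 119 =  96
146 XOR 100 = 246
 59 XOR  32 =  27
223 XOR 116 = 171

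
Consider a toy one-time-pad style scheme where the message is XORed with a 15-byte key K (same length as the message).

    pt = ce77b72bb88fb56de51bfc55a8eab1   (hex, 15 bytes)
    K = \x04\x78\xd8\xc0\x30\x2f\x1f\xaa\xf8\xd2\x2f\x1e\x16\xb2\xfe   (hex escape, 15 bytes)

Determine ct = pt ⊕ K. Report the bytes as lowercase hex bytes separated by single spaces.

ca 0f 6f eb 88 a0 aa c7 1d c9 d3 4b be 58 4f

XOR is its own inverse, so applying the key byte-wise gives the result directly.
byte 0: ce ^ 04 = ca
byte 1: 77 ^ 78 = 0f
byte 2: b7 ^ d8 = 6f
byte 3: 2b ^ c0 = eb
byte 4: b8 ^ 30 = 88
byte 5: 8f ^ 2f = a0
byte 6: b5 ^ 1f = aa
byte 7: 6d ^ aa = c7
byte 8: e5 ^ f8 = 1d
byte 9: 1b ^ d2 = c9
byte 10: fc ^ 2f = d3
byte 11: 55 ^ 1e = 4b
byte 12: a8 ^ 16 = be
byte 13: ea ^ b2 = 58
byte 14: b1 ^ fe = 4f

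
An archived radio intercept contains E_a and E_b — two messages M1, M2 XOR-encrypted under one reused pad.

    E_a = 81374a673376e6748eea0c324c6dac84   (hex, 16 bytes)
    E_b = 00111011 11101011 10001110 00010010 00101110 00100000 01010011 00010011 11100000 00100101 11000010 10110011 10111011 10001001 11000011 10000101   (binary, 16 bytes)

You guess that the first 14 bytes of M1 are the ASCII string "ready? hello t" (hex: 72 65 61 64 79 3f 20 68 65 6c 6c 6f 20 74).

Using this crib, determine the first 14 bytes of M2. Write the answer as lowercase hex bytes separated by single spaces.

First, E_a ⊕ E_b = (M1 ⊕ K) ⊕ (M2 ⊕ K) = M1 ⊕ M2, so the key drops out. Then M2 = (M1 ⊕ M2) ⊕ M1 over the first 14 bytes.
byte 0: (81 ⊕ 3b) ⊕ 72 = ba ⊕ 72 = c8
byte 1: (37 ⊕ eb) ⊕ 65 = dc ⊕ 65 = b9
byte 2: (4a ⊕ 8e) ⊕ 61 = c4 ⊕ 61 = a5
byte 3: (67 ⊕ 12) ⊕ 64 = 75 ⊕ 64 = 11
byte 4: (33 ⊕ 2e) ⊕ 79 = 1d ⊕ 79 = 64
byte 5: (76 ⊕ 20) ⊕ 3f = 56 ⊕ 3f = 69
byte 6: (e6 ⊕ 53) ⊕ 20 = b5 ⊕ 20 = 95
byte 7: (74 ⊕ 13) ⊕ 68 = 67 ⊕ 68 = 0f
byte 8: (8e ⊕ e0) ⊕ 65 = 6e ⊕ 65 = 0b
byte 9: (ea ⊕ 25) ⊕ 6c = cf ⊕ 6c = a3
byte 10: (0c ⊕ c2) ⊕ 6c = ce ⊕ 6c = a2
byte 11: (32 ⊕ b3) ⊕ 6f = 81 ⊕ 6f = ee
byte 12: (4c ⊕ bb) ⊕ 20 = f7 ⊕ 20 = d7
byte 13: (6d ⊕ 89) ⊕ 74 = e4 ⊕ 74 = 90

c8 b9 a5 11 64 69 95 0f 0b a3 a2 ee d7 90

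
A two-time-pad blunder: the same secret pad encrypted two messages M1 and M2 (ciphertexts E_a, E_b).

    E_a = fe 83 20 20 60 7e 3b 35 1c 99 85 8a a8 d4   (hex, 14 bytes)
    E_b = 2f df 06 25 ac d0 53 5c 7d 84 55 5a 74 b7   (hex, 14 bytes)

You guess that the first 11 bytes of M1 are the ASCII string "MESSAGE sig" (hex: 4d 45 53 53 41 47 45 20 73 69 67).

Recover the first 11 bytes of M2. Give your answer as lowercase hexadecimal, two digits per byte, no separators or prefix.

9c1975568de92d491274b7

First, E_a ⊕ E_b = (M1 ⊕ K) ⊕ (M2 ⊕ K) = M1 ⊕ M2, so the key drops out. Then M2 = (M1 ⊕ M2) ⊕ M1 over the first 11 bytes.
byte 0: (fe ^ 2f) ^ 4d = d1 ^ 4d = 9c
byte 1: (83 ^ df) ^ 45 = 5c ^ 45 = 19
byte 2: (20 ^ 06) ^ 53 = 26 ^ 53 = 75
byte 3: (20 ^ 25) ^ 53 = 05 ^ 53 = 56
byte 4: (60 ^ ac) ^ 41 = cc ^ 41 = 8d
byte 5: (7e ^ d0) ^ 47 = ae ^ 47 = e9
byte 6: (3b ^ 53) ^ 45 = 68 ^ 45 = 2d
byte 7: (35 ^ 5c) ^ 20 = 69 ^ 20 = 49
byte 8: (1c ^ 7d) ^ 73 = 61 ^ 73 = 12
byte 9: (99 ^ 84) ^ 69 = 1d ^ 69 = 74
byte 10: (85 ^ 55) ^ 67 = d0 ^ 67 = b7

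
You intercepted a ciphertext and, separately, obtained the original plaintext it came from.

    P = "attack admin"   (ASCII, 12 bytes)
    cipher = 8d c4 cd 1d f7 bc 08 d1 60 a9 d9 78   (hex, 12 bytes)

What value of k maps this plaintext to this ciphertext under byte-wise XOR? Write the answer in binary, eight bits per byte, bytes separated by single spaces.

11101100 10110000 10111001 01111100 10010100 11010111 00101000 10110000 00000100 11000100 10110000 00010110

Since cipher = P ⊕ k, XORing both sides with P gives k = P ⊕ cipher.
byte 0: 01100001 ⊕ 10001101 = 11101100
byte 1: 01110100 ⊕ 11000100 = 10110000
byte 2: 01110100 ⊕ 11001101 = 10111001
byte 3: 01100001 ⊕ 00011101 = 01111100
byte 4: 01100011 ⊕ 11110111 = 10010100
byte 5: 01101011 ⊕ 10111100 = 11010111
byte 6: 00100000 ⊕ 00001000 = 00101000
byte 7: 01100001 ⊕ 11010001 = 10110000
byte 8: 01100100 ⊕ 01100000 = 00000100
byte 9: 01101101 ⊕ 10101001 = 11000100
byte 10: 01101001 ⊕ 11011001 = 10110000
byte 11: 01101110 ⊕ 01111000 = 00010110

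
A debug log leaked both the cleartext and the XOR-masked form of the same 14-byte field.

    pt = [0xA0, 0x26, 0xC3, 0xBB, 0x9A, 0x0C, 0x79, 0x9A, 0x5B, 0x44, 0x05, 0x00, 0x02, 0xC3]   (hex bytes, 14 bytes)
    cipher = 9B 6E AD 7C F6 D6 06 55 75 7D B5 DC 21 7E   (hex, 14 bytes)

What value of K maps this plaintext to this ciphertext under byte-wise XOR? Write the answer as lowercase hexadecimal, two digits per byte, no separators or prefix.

Since cipher = pt ⊕ K, XORing both sides with pt gives K = pt ⊕ cipher.
a0 XOR 9b = 3b
26 XOR 6e = 48
c3 XOR ad = 6e
bb XOR 7c = c7
9a XOR f6 = 6c
0c XOR d6 = da
79 XOR 06 = 7f
9a XOR 55 = cf
5b XOR 75 = 2e
44 XOR 7d = 39
05 XOR b5 = b0
00 XOR dc = dc
02 XOR 21 = 23
c3 XOR 7e = bd

3b486ec76cda7fcf2e39b0dc23bd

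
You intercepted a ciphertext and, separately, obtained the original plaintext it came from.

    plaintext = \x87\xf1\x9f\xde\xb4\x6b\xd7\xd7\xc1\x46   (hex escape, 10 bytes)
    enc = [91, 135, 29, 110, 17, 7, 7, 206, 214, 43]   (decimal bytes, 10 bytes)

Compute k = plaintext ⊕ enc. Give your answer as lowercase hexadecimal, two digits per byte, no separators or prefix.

Since enc = plaintext ⊕ k, XORing both sides with plaintext gives k = plaintext ⊕ enc.
byte 0: 87 ⊕ 5b = dc
byte 1: f1 ⊕ 87 = 76
byte 2: 9f ⊕ 1d = 82
byte 3: de ⊕ 6e = b0
byte 4: b4 ⊕ 11 = a5
byte 5: 6b ⊕ 07 = 6c
byte 6: d7 ⊕ 07 = d0
byte 7: d7 ⊕ ce = 19
byte 8: c1 ⊕ d6 = 17
byte 9: 46 ⊕ 2b = 6d

dc7682b0a56cd019176d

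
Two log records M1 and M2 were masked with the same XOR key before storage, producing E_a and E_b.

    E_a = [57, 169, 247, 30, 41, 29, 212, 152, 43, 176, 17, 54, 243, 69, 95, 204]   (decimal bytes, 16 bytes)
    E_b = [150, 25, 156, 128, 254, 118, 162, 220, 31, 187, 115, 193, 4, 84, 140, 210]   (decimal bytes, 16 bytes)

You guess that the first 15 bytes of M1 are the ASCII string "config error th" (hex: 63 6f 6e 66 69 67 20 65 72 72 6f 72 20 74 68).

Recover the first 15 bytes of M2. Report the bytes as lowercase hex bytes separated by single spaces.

cc df 05 f8 be 0c 56 21 46 79 0d 85 d7 65 bb

First, E_a ⊕ E_b = (M1 ⊕ K) ⊕ (M2 ⊕ K) = M1 ⊕ M2, so the key drops out. Then M2 = (M1 ⊕ M2) ⊕ M1 over the first 15 bytes.
byte 0: (39 ⊕ 96) ⊕ 63 = af ⊕ 63 = cc
byte 1: (a9 ⊕ 19) ⊕ 6f = b0 ⊕ 6f = df
byte 2: (f7 ⊕ 9c) ⊕ 6e = 6b ⊕ 6e = 05
byte 3: (1e ⊕ 80) ⊕ 66 = 9e ⊕ 66 = f8
byte 4: (29 ⊕ fe) ⊕ 69 = d7 ⊕ 69 = be
byte 5: (1d ⊕ 76) ⊕ 67 = 6b ⊕ 67 = 0c
byte 6: (d4 ⊕ a2) ⊕ 20 = 76 ⊕ 20 = 56
byte 7: (98 ⊕ dc) ⊕ 65 = 44 ⊕ 65 = 21
byte 8: (2b ⊕ 1f) ⊕ 72 = 34 ⊕ 72 = 46
byte 9: (b0 ⊕ bb) ⊕ 72 = 0b ⊕ 72 = 79
byte 10: (11 ⊕ 73) ⊕ 6f = 62 ⊕ 6f = 0d
byte 11: (36 ⊕ c1) ⊕ 72 = f7 ⊕ 72 = 85
byte 12: (f3 ⊕ 04) ⊕ 20 = f7 ⊕ 20 = d7
byte 13: (45 ⊕ 54) ⊕ 74 = 11 ⊕ 74 = 65
byte 14: (5f ⊕ 8c) ⊕ 68 = d3 ⊕ 68 = bb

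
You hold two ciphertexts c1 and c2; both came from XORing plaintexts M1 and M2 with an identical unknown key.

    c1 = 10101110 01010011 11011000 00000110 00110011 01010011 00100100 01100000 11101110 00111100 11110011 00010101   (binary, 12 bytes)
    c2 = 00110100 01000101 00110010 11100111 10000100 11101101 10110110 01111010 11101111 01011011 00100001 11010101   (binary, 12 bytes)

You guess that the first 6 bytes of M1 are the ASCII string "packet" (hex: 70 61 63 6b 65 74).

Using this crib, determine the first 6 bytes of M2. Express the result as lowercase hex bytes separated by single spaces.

First, c1 ⊕ c2 = (M1 ⊕ K) ⊕ (M2 ⊕ K) = M1 ⊕ M2, so the key drops out. Then M2 = (M1 ⊕ M2) ⊕ M1 over the first 6 bytes.
byte 0: (ae ⊕ 34) ⊕ 70 = 9a ⊕ 70 = ea
byte 1: (53 ⊕ 45) ⊕ 61 = 16 ⊕ 61 = 77
byte 2: (d8 ⊕ 32) ⊕ 63 = ea ⊕ 63 = 89
byte 3: (06 ⊕ e7) ⊕ 6b = e1 ⊕ 6b = 8a
byte 4: (33 ⊕ 84) ⊕ 65 = b7 ⊕ 65 = d2
byte 5: (53 ⊕ ed) ⊕ 74 = be ⊕ 74 = ca

ea 77 89 8a d2 ca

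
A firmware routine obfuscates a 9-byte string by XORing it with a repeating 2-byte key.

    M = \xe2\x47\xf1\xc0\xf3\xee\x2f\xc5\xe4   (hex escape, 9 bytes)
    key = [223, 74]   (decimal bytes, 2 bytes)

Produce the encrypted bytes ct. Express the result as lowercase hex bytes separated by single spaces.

The 2-byte key repeats, so the effective keystream is df 4a df 4a df 4a df 4a df.
byte 0: 11100010 XOR 11011111 = 00111101
byte 1: 01000111 XOR 01001010 = 00001101
byte 2: 11110001 XOR 11011111 = 00101110
byte 3: 11000000 XOR 01001010 = 10001010
byte 4: 11110011 XOR 11011111 = 00101100
byte 5: 11101110 XOR 01001010 = 10100100
byte 6: 00101111 XOR 11011111 = 11110000
byte 7: 11000101 XOR 01001010 = 10001111
byte 8: 11100100 XOR 11011111 = 00111011

3d 0d 2e 8a 2c a4 f0 8f 3b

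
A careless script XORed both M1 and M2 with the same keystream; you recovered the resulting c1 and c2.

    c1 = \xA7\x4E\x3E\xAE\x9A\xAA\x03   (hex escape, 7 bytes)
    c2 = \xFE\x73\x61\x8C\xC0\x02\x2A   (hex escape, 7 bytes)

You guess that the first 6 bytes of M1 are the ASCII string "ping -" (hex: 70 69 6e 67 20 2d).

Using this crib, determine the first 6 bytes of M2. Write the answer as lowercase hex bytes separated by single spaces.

29 54 31 45 7a 85

First, c1 ⊕ c2 = (M1 ⊕ K) ⊕ (M2 ⊕ K) = M1 ⊕ M2, so the key drops out. Then M2 = (M1 ⊕ M2) ⊕ M1 over the first 6 bytes.
byte 0: (a7 XOR fe) XOR 70 = 59 XOR 70 = 29
byte 1: (4e XOR 73) XOR 69 = 3d XOR 69 = 54
byte 2: (3e XOR 61) XOR 6e = 5f XOR 6e = 31
byte 3: (ae XOR 8c) XOR 67 = 22 XOR 67 = 45
byte 4: (9a XOR c0) XOR 20 = 5a XOR 20 = 7a
byte 5: (aa XOR 02) XOR 2d = a8 XOR 2d = 85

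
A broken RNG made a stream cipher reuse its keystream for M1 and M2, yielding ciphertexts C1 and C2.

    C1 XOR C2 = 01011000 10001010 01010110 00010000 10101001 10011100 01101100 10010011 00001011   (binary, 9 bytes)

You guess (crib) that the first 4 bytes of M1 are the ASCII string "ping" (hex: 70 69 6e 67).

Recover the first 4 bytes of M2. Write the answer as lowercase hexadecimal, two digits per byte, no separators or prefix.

Since C1 ⊕ C2 = M1 ⊕ M2, XORing with the guessed M1 bytes yields the corresponding M2 bytes: M2 = (C1 ⊕ C2) ⊕ M1.
58 ^ 70 = 28
8a ^ 69 = e3
56 ^ 6e = 38
10 ^ 67 = 77

28e33877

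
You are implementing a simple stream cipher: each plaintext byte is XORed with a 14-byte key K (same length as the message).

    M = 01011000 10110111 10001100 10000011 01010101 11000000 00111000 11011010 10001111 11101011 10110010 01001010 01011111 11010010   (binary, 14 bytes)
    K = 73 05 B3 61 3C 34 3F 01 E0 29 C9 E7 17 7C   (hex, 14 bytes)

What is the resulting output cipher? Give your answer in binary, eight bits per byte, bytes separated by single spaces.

00101011 10110010 00111111 11100010 01101001 11110100 00000111 11011011 01101111 11000010 01111011 10101101 01001000 10101110

XOR is its own inverse, so applying the key byte-wise gives the result directly.
byte 0:  88 ^ 115 =  43
byte 1: 183 ^   5 = 178
byte 2: 140 ^ 179 =  63
byte 3: 131 ^  97 = 226
byte 4:  85 ^  60 = 105
byte 5: 192 ^  52 = 244
byte 6:  56 ^  63 =   7
byte 7: 218 ^   1 = 219
byte 8: 143 ^ 224 = 111
byte 9: 235 ^  41 = 194
byte 10: 178 ^ 201 = 123
byte 11:  74 ^ 231 = 173
byte 12:  95 ^  23 =  72
byte 13: 210 ^ 124 = 174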